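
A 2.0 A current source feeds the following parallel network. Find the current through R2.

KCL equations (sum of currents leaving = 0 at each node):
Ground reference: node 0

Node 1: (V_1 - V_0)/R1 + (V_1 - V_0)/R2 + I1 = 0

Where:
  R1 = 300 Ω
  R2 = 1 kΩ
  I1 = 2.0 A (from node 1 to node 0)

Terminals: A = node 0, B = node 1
All resistors sit directly between nodes 0 and 1, so they are in parallel and share one voltage V; the full source current 2 A splits among them.
1/R_par = 1/300 + 1/1000 = 0.004333 S  =>  R_par = 230.8 Ω
V = I × R_par = 2 × 230.8 = 461.5 V
I_R2 = V/R2 = 461.5/1000 = 0.4615 A

Final answer: 0.4615 A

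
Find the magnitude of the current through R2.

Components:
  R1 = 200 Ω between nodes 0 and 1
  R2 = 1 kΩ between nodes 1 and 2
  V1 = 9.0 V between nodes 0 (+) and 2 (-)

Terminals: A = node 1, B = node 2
Nodal analysis, taking node 2 as the 0 V reference.
Source V1 fixes V_0 = 9 V.
KCL at each unknown node (sum of currents leaving = 0; resistances in Ω):
  Node 1: (V_1 - 9)/200 + (V_1 - 0)/1000 = 0
Collecting terms: 0.006 × V_1 = 0.045  =>  V_1 = 7.5 V
I_R2 = (V_1 - V_2)/R2 = (7.5 - 0)/1000 = 0.0075 A
|I_R2| = 0.0075 A

Final answer: |I_R2| = 0.0075 A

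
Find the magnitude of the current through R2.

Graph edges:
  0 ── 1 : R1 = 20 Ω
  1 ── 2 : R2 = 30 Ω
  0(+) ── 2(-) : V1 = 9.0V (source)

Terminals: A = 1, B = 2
Nodal analysis, taking node 2 as the 0 V reference.
Source V1 fixes V_0 = 9 V.
KCL at each unknown node (sum of currents leaving = 0; resistances in Ω):
  Node 1: (V_1 - 9)/20 + (V_1 - 0)/30 = 0
Collecting terms: 0.08333 × V_1 = 0.45  =>  V_1 = 5.4 V
I_R2 = (V_1 - V_2)/R2 = (5.4 - 0)/30 = 0.18 A
|I_R2| = 0.18 A

Final answer: |I_R2| = 0.18 A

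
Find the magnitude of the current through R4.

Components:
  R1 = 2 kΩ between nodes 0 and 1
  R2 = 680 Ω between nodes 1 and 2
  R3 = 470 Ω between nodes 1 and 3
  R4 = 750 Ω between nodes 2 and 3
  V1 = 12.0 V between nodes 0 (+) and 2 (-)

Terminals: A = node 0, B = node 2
Nodal analysis, taking node 2 as the 0 V reference.
Source V1 fixes V_0 = 12 V.
KCL at each unknown node (sum of currents leaving = 0; resistances in Ω):
  Node 1: (V_1 - 12)/2000 + (V_1 - 0)/680 + (V_1 - V_3)/470 = 0
  Node 3: (V_3 - V_1)/470 + (V_3 - 0)/750 = 0
Collecting terms (coefficients in siemens):
  0.004098·V_1 - 0.002128·V_3 = 0.006
  0.003461·V_3 - 0.002128·V_1 = 0
Determinant D = (0.004098)(0.003461) - (-0.002128)(-0.002128) = 0.000009657
V_1 = [(0.006)(0.003461) - (-0.002128)(0)]/D = 2.15 V
V_3 = [(0.004098)(0) - (0.006)(-0.002128)]/D = 1.322 V
I_R4 = (V_2 - V_3)/R4 = (0 - 1.322)/750 = -0.001763 A
|I_R4| = 0.001763 A

Final answer: |I_R4| = 0.001763 A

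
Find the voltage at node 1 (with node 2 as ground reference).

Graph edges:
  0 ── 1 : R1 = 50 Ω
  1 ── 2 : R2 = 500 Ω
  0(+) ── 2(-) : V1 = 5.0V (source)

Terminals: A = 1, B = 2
Nodal analysis, taking node 2 as the 0 V reference.
Source V1 fixes V_0 = 5 V.
KCL at each unknown node (sum of currents leaving = 0; resistances in Ω):
  Node 1: (V_1 - 5)/50 + (V_1 - 0)/500 = 0
Collecting terms: 0.022 × V_1 = 0.1  =>  V_1 = 4.545 V
The requested potential is V_1 = 4.545 V.

Final answer: V_1 = 4.545 V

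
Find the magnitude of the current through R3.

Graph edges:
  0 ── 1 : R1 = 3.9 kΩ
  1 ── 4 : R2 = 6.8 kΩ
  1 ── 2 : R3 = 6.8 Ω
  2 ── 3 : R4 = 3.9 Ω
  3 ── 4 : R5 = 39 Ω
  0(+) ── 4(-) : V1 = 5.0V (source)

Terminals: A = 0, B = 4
Nodal analysis, taking node 4 as the 0 V reference.
Source V1 fixes V_0 = 5 V.
KCL at each unknown node (sum of currents leaving = 0; resistances in Ω):
  Node 1: (V_1 - 5)/3900 + (V_1 - 0)/6800 + (V_1 - V_2)/6.8 = 0
  Node 2: (V_2 - V_1)/6.8 + (V_2 - V_3)/3.9 = 0
  Node 3: (V_3 - V_2)/3.9 + (V_3 - 0)/39 = 0
Collecting terms (coefficients in siemens):
  0.1475·V_1 - 0.1471·V_2 = 0.001282
  0.4035·V_2 - 0.1471·V_1 - 0.2564·V_3 = 0
  0.2821·V_3 - 0.2564·V_2 = 0
Solving these 3 simultaneous equations (Gaussian elimination) gives:
  V_1 = 0.06247 V, V_2 = 0.05392 V, V_3 = 0.04902 V
I_R3 = (V_1 - V_2)/R3 = (0.06247 - 0.05392)/6.8 = 0.001257 A
|I_R3| = 0.001257 A

Final answer: |I_R3| = 0.001257 A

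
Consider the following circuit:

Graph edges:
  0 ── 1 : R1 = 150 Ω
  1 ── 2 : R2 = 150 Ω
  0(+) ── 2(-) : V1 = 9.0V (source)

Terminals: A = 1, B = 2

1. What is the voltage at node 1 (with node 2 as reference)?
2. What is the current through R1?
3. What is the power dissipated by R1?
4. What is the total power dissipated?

Nodal analysis, taking node 2 as the 0 V reference.
Source V1 fixes V_0 = 9 V.
KCL at each unknown node (sum of currents leaving = 0; resistances in Ω):
  Node 1: (V_1 - 9)/150 + (V_1 - 0)/150 = 0
Collecting terms: 0.01333 × V_1 = 0.06  =>  V_1 = 4.5 V
Part 1:
  Read off the nodal solution: V_1 = 4.5 V
Part 2:
  I_R1 = (V_0 - V_1)/R1 = (9 - 4.5)/150 = 0.03 A
  Magnitude: I_R1 = 0.03 A
Part 3:
  I_R1 = (V_0 - V_1)/R1 = (9 - 4.5)/150 = 0.03 A
  P_R1 = I_R1² × R1 = (0.03)² × 150 = 0.135 W
Part 4:
  Power in each resistor, P = (ΔV)²/R:
    P_R1 = (9 - 4.5)²/150 = 0.135 W
    P_R2 = (4.5 - 0)²/150 = 0.135 W
  P_total = P_R1 + P_R2 = 0.27 W

Final answers:
1. V_1 = 4.5 V
2. I_R1 = 0.03 A
3. P_R1 = 0.135 W
4. P_total = 0.27 W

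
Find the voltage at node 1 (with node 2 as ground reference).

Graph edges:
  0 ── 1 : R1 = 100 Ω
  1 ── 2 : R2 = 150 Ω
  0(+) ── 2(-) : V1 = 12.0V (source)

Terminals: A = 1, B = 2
Nodal analysis, taking node 2 as the 0 V reference.
Source V1 fixes V_0 = 12 V.
KCL at each unknown node (sum of currents leaving = 0; resistances in Ω):
  Node 1: (V_1 - 12)/100 + (V_1 - 0)/150 = 0
Collecting terms: 0.01667 × V_1 = 0.12  =>  V_1 = 7.2 V
The requested potential is V_1 = 7.2 V.

Final answer: V_1 = 7.2 V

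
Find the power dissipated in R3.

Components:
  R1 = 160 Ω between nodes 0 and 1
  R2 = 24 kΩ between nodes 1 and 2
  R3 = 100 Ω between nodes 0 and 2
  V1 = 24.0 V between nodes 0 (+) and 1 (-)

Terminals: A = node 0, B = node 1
Nodal analysis, taking node 1 as the 0 V reference.
Source V1 fixes V_0 = 24 V.
KCL at each unknown node (sum of currents leaving = 0; resistances in Ω):
  Node 2: (V_2 - 0)/24000 + (V_2 - 24)/100 = 0
Collecting terms: 0.01004 × V_2 = 0.24  =>  V_2 = 23.9 V
I_R3 = (V_0 - V_2)/R3 = (24 - 23.9)/100 = 0.0009959 A
P_R3 = I_R3² × R3 = (0.0009959)² × 100 = 0.00009917 W

Final answer: 9.917e-05 W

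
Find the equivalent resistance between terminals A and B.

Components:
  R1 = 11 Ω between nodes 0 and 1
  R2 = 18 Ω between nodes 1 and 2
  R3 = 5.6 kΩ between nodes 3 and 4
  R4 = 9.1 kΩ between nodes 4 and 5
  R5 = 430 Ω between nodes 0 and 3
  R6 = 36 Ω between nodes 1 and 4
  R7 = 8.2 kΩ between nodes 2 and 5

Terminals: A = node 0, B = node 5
The network is not a plain series/parallel combination. Inject a 1 A test current into terminal A (node 0) and return it from terminal B (node 5); then R_eq = V_A / (1 A).
Nodal analysis, taking node 5 as the 0 V reference.
Current source I_test pushes 1 A into node 0 and draws it out of node 5.
KCL at each unknown node (sum of currents leaving = 0; resistances in Ω):
  Node 0: (V_0 - V_1)/11 + (V_0 - V_3)/430 - 1 = 0
  Node 1: (V_1 - V_0)/11 + (V_1 - V_2)/18 + (V_1 - V_4)/36 = 0
  Node 2: (V_2 - V_1)/18 + (V_2 - 0)/8200 = 0
  Node 3: (V_3 - V_0)/430 + (V_3 - V_4)/5600 = 0
  Node 4: (V_4 - V_1)/36 + (V_4 - V_3)/5600 + (V_4 - 0)/9100 = 0
Collecting terms (coefficients in siemens):
  0.09323·V_0 - 0.09091·V_1 - 0.002326·V_3 = 1
  0.1742·V_1 - 0.09091·V_0 - 0.05556·V_2 - 0.02778·V_4 = 0
  0.05568·V_2 - 0.05556·V_1 = 0
  0.002504·V_3 - 0.002326·V_0 - 0.0001786·V_4 = 0
  0.02807·V_4 - 0.02778·V_1 - 0.0001786·V_3 = 0
Solving these 5 simultaneous equations (Gaussian elimination) gives:
  V_0 = 4337 V, V_1 = 4326 V, V_2 = 4317 V, V_3 = 4335 V
  V_4 = 4309 V
R_eq = V_0 / 1 A = 4337 Ω = 4.337 kΩ

Final answer: 4.337 kΩ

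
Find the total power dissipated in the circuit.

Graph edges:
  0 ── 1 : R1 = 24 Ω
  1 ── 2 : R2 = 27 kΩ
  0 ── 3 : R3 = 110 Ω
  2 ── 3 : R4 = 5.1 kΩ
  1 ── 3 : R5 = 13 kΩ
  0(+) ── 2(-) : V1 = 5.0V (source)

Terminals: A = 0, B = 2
Nodal analysis, taking node 2 as the 0 V reference.
Source V1 fixes V_0 = 5 V.
KCL at each unknown node (sum of currents leaving = 0; resistances in Ω):
  Node 1: (V_1 - 5)/24 + (V_1 - 0)/27000 + (V_1 - V_3)/13000 = 0
  Node 3: (V_3 - 5)/110 + (V_3 - 0)/5100 + (V_3 - V_1)/13000 = 0
Collecting terms (coefficients in siemens):
  0.04178·V_1 - 0.00007692·V_3 = 0.2083
  0.009364·V_3 - 0.00007692·V_1 = 0.04545
Determinant D = (0.04178)(0.009364) - (-0.00007692)(-0.00007692) = 0.0003912
V_1 = [(0.2083)(0.009364) - (-0.00007692)(0.04545)]/D = 4.995 V
V_3 = [(0.04178)(0.04545) - (0.2083)(-0.00007692)]/D = 4.895 V
Power in each resistor, P = (ΔV)²/R:
  P_R1 = (5 - 4.995)²/24 = 0.0000008913 W
  P_R2 = (4.995 - 0)²/27000 = 0.0009242 W
  P_R3 = (5 - 4.895)²/110 = 0.00009973 W
  P_R4 = (0 - 4.895)²/5100 = 0.004699 W
  P_R5 = (4.995 - 4.895)²/13000 = 0.000000771 W
P_total = P_R1 + P_R2 + P_R3 + P_R4 + P_R5 = 0.005724 W

Final answer: 0.005724 W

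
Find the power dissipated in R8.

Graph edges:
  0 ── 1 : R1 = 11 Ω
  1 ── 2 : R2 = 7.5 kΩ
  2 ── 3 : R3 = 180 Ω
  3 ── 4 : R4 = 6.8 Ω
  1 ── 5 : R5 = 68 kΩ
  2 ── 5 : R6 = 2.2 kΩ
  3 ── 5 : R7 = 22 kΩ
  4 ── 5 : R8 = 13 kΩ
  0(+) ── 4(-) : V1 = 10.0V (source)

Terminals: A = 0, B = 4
Nodal analysis, taking node 4 as the 0 V reference.
Source V1 fixes V_0 = 10 V.
KCL at each unknown node (sum of currents leaving = 0; resistances in Ω):
  Node 1: (V_1 - 10)/11 + (V_1 - V_2)/7500 + (V_1 - V_5)/68000 = 0
  Node 2: (V_2 - V_1)/7500 + (V_2 - V_3)/180 + (V_2 - V_5)/2200 = 0
  Node 3: (V_3 - V_2)/180 + (V_3 - 0)/6.8 + (V_3 - V_5)/22000 = 0
  Node 5: (V_5 - V_1)/68000 + (V_5 - V_2)/2200 + (V_5 - V_3)/22000 + (V_5 - 0)/13000 = 0
Collecting terms (coefficients in siemens):
  0.09106·V_1 - 0.0001333·V_2 - 0.00001471·V_5 = 0.9091
  0.006143·V_2 - 0.0001333·V_1 - 0.005556·V_3 - 0.0004545·V_5 = 0
  0.1527·V_3 - 0.005556·V_2 - 0.00004545·V_5 = 0
  0.0005916·V_5 - 0.00001471·V_1 - 0.0004545·V_2 - 0.00004545·V_3 = 0
Solving these 4 simultaneous equations (Gaussian elimination) gives:
  V_1 = 9.984 V, V_2 = 0.2584 V, V_3 = 0.009538 V, V_5 = 0.4475 V
I_R8 = (V_4 - V_5)/R8 = (0 - 0.4475)/13000 = -0.00003442 A
P_R8 = I_R8² × R8 = (-0.00003442)² × 13000 = 0.0000154 W

Final answer: 1.54e-05 W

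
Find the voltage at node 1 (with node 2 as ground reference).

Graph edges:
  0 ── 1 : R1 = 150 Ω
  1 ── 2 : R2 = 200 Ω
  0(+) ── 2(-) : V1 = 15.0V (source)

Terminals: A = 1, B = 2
Nodal analysis, taking node 2 as the 0 V reference.
Source V1 fixes V_0 = 15 V.
KCL at each unknown node (sum of currents leaving = 0; resistances in Ω):
  Node 1: (V_1 - 15)/150 + (V_1 - 0)/200 = 0
Collecting terms: 0.01167 × V_1 = 0.1  =>  V_1 = 8.571 V
The requested potential is V_1 = 8.571 V.

Final answer: V_1 = 8.571 V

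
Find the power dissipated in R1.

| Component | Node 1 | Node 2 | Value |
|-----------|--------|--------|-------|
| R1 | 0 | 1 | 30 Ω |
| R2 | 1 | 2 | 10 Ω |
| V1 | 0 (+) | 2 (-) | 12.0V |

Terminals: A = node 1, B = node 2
Nodal analysis, taking node 2 as the 0 V reference.
Source V1 fixes V_0 = 12 V.
KCL at each unknown node (sum of currents leaving = 0; resistances in Ω):
  Node 1: (V_1 - 12)/30 + (V_1 - 0)/10 = 0
Collecting terms: 0.1333 × V_1 = 0.4  =>  V_1 = 3 V
I_R1 = (V_0 - V_1)/R1 = (12 - 3)/30 = 0.3 A
P_R1 = I_R1² × R1 = (0.3)² × 30 = 2.7 W

Final answer: 2.7 W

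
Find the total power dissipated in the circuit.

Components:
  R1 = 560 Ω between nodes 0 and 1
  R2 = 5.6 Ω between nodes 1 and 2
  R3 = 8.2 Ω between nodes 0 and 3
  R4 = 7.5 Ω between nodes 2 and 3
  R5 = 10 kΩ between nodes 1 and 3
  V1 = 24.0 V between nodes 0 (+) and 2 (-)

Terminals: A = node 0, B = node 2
Nodal analysis, taking node 2 as the 0 V reference.
Source V1 fixes V_0 = 24 V.
KCL at each unknown node (sum of currents leaving = 0; resistances in Ω):
  Node 1: (V_1 - 24)/560 + (V_1 - 0)/5.6 + (V_1 - V_3)/10000 = 0
  Node 3: (V_3 - 24)/8.2 + (V_3 - 0)/7.5 + (V_3 - V_1)/10000 = 0
Collecting terms (coefficients in siemens):
  0.1805·V_1 - 0.0001·V_3 = 0.04286
  0.2554·V_3 - 0.0001·V_1 = 2.927
Determinant D = (0.1805)(0.2554) - (-0.0001)(-0.0001) = 0.04609
V_1 = [(0.04286)(0.2554) - (-0.0001)(2.927)]/D = 0.2438 V
V_3 = [(0.1805)(2.927) - (0.04286)(-0.0001)]/D = 11.46 V
Power in each resistor, P = (ΔV)²/R:
  P_R1 = (24 - 0.2438)²/560 = 1.008 W
  P_R2 = (0.2438 - 0)²/5.6 = 0.01062 W
  P_R3 = (24 - 11.46)²/8.2 = 19.18 W
  P_R4 = (0 - 11.46)²/7.5 = 17.51 W
  P_R5 = (0.2438 - 11.46)²/10000 = 0.01258 W
P_total = P_R1 + P_R2 + P_R3 + P_R4 + P_R5 = 37.72 W

Final answer: 37.72 W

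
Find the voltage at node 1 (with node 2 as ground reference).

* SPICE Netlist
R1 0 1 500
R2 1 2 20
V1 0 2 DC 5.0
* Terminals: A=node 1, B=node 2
Nodal analysis, taking node 2 as the 0 V reference.
Source V1 fixes V_0 = 5 V.
KCL at each unknown node (sum of currents leaving = 0; resistances in Ω):
  Node 1: (V_1 - 5)/500 + (V_1 - 0)/20 = 0
Collecting terms: 0.052 × V_1 = 0.01  =>  V_1 = 0.1923 V
The requested potential is V_1 = 0.1923 V.

Final answer: V_1 = 0.1923 V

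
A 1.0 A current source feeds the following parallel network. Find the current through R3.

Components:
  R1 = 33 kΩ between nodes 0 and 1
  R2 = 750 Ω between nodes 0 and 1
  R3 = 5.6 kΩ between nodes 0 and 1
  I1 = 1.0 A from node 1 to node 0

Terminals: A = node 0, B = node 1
All resistors sit directly between nodes 0 and 1, so they are in parallel and share one voltage V; the full source current 1 A splits among them.
1/R_par = 1/33000 + 1/750 + 1/5600 = 0.001542 S  =>  R_par = 648.4 Ω
V = I × R_par = 1 × 648.4 = 648.4 V
I_R3 = V/R3 = 648.4/5600 = 0.1158 A

Final answer: 0.1158 A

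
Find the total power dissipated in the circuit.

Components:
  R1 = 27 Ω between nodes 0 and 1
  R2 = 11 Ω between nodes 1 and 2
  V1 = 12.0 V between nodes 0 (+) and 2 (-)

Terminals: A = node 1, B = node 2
Nodal analysis, taking node 2 as the 0 V reference.
Source V1 fixes V_0 = 12 V.
KCL at each unknown node (sum of currents leaving = 0; resistances in Ω):
  Node 1: (V_1 - 12)/27 + (V_1 - 0)/11 = 0
Collecting terms: 0.1279 × V_1 = 0.4444  =>  V_1 = 3.474 V
Power in each resistor, P = (ΔV)²/R:
  P_R1 = (12 - 3.474)²/27 = 2.693 W
  P_R2 = (3.474 - 0)²/11 = 1.097 W
P_total = P_R1 + P_R2 = 3.789 W

Final answer: 3.789 W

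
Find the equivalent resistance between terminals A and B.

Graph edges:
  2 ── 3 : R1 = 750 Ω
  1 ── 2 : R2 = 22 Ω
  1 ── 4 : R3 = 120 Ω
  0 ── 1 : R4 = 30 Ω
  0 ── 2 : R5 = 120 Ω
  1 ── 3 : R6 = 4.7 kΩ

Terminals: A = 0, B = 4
Reduce the network between node 0 (A) and node 4 (B) by series/parallel combination:
  Rs1 = R6 + R1 (series, joined only at node 3) = 4700 + 750 = 5450 Ω
  Rp1 = R2 ‖ Rs1 (parallel, both between nodes 1 and 2) = 1/(1/22 + 1/5450) = 21.91 Ω
  Rs2 = R5 + Rp1 (series, joined only at node 2) = 120 + 21.91 = 141.9 Ω
  Rp2 = R4 ‖ Rs2 (parallel, both between nodes 0 and 1) = 1/(1/30 + 1/141.9) = 24.76 Ω
  Rs3 = R3 + Rp2 (series, joined only at node 1) = 120 + 24.76 = 144.8 Ω
R_eq = 144.8 Ω

Final answer: 144.8 Ω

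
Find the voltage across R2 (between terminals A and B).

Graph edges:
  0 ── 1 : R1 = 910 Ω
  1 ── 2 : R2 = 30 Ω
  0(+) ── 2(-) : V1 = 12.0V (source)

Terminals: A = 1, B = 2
R1 and R2 are in series across V1 (node 0 → node 1 → node 2), and the output A–B is taken across R2, so this is a voltage divider.
Series current: I = V1/(R1 + R2) = 12/(910 + 30) = 12/940 = 0.01277 A
V_R2 = I × R2 = V1 × R2/(R1 + R2) = 12 × 30/940 = 0.383 V

Final answer: 0.383 V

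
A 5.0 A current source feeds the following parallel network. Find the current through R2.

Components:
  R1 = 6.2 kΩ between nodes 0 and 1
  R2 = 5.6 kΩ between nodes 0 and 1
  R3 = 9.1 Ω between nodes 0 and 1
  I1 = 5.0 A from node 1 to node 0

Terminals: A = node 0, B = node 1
All resistors sit directly between nodes 0 and 1, so they are in parallel and share one voltage V; the full source current 5 A splits among them.
1/R_par = 1/6200 + 1/5600 + 1/9.1 = 0.1102 S  =>  R_par = 9.072 Ω
V = I × R_par = 5 × 9.072 = 45.36 V
I_R2 = V/R2 = 45.36/5600 = 0.0081 A

Final answer: 0.0081 A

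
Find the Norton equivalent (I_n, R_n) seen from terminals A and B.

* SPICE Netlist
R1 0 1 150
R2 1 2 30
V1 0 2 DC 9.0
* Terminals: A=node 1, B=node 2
Find the Thévenin equivalent first; then I_n = V_th/R_th and R_n = R_th.
Step 1 — V_th is the open-circuit voltage V_A - V_B (nothing connected across the terminals).
Nodal analysis, taking node 2 as the 0 V reference.
Source V1 fixes V_0 = 9 V.
KCL at each unknown node (sum of currents leaving = 0; resistances in Ω):
  Node 1: (V_1 - 9)/150 + (V_1 - 0)/30 = 0
Collecting terms: 0.04 × V_1 = 0.06  =>  V_1 = 1.5 V
V_th = V_1 - V_2 = 1.5 - 0 = 1.5 V
Step 2 — R_th: zero the source — replace V1 by a short circuit (node 2 merges into node 0) — and find the resistance seen between A (node 1) and B (node 0).
Reduce the network between node 1 (A) and node 0 (B) by series/parallel combination:
  Rp1 = R1 ‖ R2 (parallel, both between nodes 0 and 1) = 1/(1/150 + 1/30) = 25 Ω
R_th = 25 Ω
I_n = V_th/R_th = 1.5/25 = 0.06 A, and R_n = R_th = 25 Ω

Final answer: I_n = 0.06 A, R_n = 25 Ω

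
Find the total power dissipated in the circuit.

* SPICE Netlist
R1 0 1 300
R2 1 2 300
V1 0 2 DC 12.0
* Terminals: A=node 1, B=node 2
Nodal analysis, taking node 2 as the 0 V reference.
Source V1 fixes V_0 = 12 V.
KCL at each unknown node (sum of currents leaving = 0; resistances in Ω):
  Node 1: (V_1 - 12)/300 + (V_1 - 0)/300 = 0
Collecting terms: 0.006667 × V_1 = 0.04  =>  V_1 = 6 V
Power in each resistor, P = (ΔV)²/R:
  P_R1 = (12 - 6)²/300 = 0.12 W
  P_R2 = (6 - 0)²/300 = 0.12 W
P_total = P_R1 + P_R2 = 0.24 W

Final answer: 0.24 W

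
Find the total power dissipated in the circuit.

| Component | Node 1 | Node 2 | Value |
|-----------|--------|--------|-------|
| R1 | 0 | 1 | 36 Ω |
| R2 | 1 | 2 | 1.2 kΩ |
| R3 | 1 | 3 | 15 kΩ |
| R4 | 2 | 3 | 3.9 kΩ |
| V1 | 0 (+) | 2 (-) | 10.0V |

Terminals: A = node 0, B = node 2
Nodal analysis, taking node 2 as the 0 V reference.
Source V1 fixes V_0 = 10 V.
KCL at each unknown node (sum of currents leaving = 0; resistances in Ω):
  Node 1: (V_1 - 10)/36 + (V_1 - 0)/1200 + (V_1 - V_3)/15000 = 0
  Node 3: (V_3 - V_1)/15000 + (V_3 - 0)/3900 = 0
Collecting terms (coefficients in siemens):
  0.02868·V_1 - 0.00006667·V_3 = 0.2778
  0.0003231·V_3 - 0.00006667·V_1 = 0
Determinant D = (0.02868)(0.0003231) - (-0.00006667)(-0.00006667) = 0.000009261
V_1 = [(0.2778)(0.0003231) - (-0.00006667)(0)]/D = 9.691 V
V_3 = [(0.02868)(0) - (0.2778)(-0.00006667)]/D = 2 V
Power in each resistor, P = (ΔV)²/R:
  P_R1 = (10 - 9.691)²/36 = 0.002655 W
  P_R2 = (9.691 - 0)²/1200 = 0.07826 W
  P_R3 = (9.691 - 2)²/15000 = 0.003944 W
  P_R4 = (0 - 2)²/3900 = 0.001025 W
P_total = P_R1 + P_R2 + P_R3 + P_R4 = 0.08588 W

Final answer: 0.08588 W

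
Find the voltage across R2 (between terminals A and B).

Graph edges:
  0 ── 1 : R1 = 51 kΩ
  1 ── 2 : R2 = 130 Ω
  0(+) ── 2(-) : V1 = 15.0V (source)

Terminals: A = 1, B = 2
R1 and R2 are in series across V1 (node 0 → node 1 → node 2), and the output A–B is taken across R2, so this is a voltage divider.
Series current: I = V1/(R1 + R2) = 15/(51000 + 130) = 15/51130 = 0.0002934 A
V_R2 = I × R2 = V1 × R2/(R1 + R2) = 15 × 130/51130 = 0.03814 V

Final answer: 0.03814 V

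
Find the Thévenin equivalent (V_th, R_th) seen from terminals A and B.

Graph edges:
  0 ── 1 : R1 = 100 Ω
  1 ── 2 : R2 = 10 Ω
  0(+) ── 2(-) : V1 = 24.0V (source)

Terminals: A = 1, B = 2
Step 1 — V_th is the open-circuit voltage V_A - V_B (nothing connected across the terminals).
Nodal analysis, taking node 2 as the 0 V reference.
Source V1 fixes V_0 = 24 V.
KCL at each unknown node (sum of currents leaving = 0; resistances in Ω):
  Node 1: (V_1 - 24)/100 + (V_1 - 0)/10 = 0
Collecting terms: 0.11 × V_1 = 0.24  =>  V_1 = 2.182 V
V_th = V_1 - V_2 = 2.182 - 0 = 2.182 V
Step 2 — R_th: zero the source — replace V1 by a short circuit (node 2 merges into node 0) — and find the resistance seen between A (node 1) and B (node 0).
Reduce the network between node 1 (A) and node 0 (B) by series/parallel combination:
  Rp1 = R1 ‖ R2 (parallel, both between nodes 0 and 1) = 1/(1/100 + 1/10) = 9.091 Ω
R_th = 9.091 Ω

Final answer: V_th = 2.182 V, R_th = 9.091 Ω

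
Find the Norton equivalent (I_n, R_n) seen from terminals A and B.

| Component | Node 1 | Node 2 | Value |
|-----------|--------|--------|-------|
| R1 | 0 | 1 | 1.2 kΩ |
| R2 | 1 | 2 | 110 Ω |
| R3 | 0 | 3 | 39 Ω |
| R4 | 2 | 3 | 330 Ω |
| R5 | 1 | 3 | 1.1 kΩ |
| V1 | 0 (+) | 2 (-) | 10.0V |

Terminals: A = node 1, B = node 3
Find the Thévenin equivalent first; then I_n = V_th/R_th and R_n = R_th.
Step 1 — V_th is the open-circuit voltage V_A - V_B (nothing connected across the terminals).
Nodal analysis, taking node 2 as the 0 V reference.
Source V1 fixes V_0 = 10 V.
KCL at each unknown node (sum of currents leaving = 0; resistances in Ω):
  Node 1: (V_1 - 10)/1200 + (V_1 - 0)/110 + (V_1 - V_3)/1100 = 0
  Node 3: (V_3 - 10)/39 + (V_3 - 0)/330 + (V_3 - V_1)/1100 = 0
Collecting terms (coefficients in siemens):
  0.01083·V_1 - 0.0009091·V_3 = 0.008333
  0.02958·V_3 - 0.0009091·V_1 = 0.2564
Determinant D = (0.01083)(0.02958) - (-0.0009091)(-0.0009091) = 0.0003196
V_1 = [(0.008333)(0.02958) - (-0.0009091)(0.2564)]/D = 1.501 V
V_3 = [(0.01083)(0.2564) - (0.008333)(-0.0009091)]/D = 8.714 V
V_th = V_1 - V_3 = 1.501 - 8.714 = -7.214 V
Step 2 — R_th: zero the source — replace V1 by a short circuit (node 2 merges into node 0) — and find the resistance seen between A (node 1) and B (node 3).
Reduce the network between node 1 (A) and node 3 (B) by series/parallel combination:
  Rp1 = R1 ‖ R2 (parallel, both between nodes 0 and 1) = 1/(1/1200 + 1/110) = 100.8 Ω
  Rp2 = R3 ‖ R4 (parallel, both between nodes 0 and 3) = 1/(1/39 + 1/330) = 34.88 Ω
  Rs1 = Rp1 + Rp2 (series, joined only at node 0) = 100.8 + 34.88 = 135.6 Ω
  Rp3 = R5 ‖ Rs1 (parallel, both between nodes 1 and 3) = 1/(1/1100 + 1/135.6) = 120.8 Ω
R_th = 120.8 Ω
I_n = V_th/R_th = -7.214/120.8 = -0.05974 A, and R_n = R_th = 120.8 Ω

Final answer: I_n = -0.05974 A, R_n = 120.8 Ω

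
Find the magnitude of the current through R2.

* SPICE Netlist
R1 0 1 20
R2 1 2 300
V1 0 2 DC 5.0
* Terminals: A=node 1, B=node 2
Nodal analysis, taking node 2 as the 0 V reference.
Source V1 fixes V_0 = 5 V.
KCL at each unknown node (sum of currents leaving = 0; resistances in Ω):
  Node 1: (V_1 - 5)/20 + (V_1 - 0)/300 = 0
Collecting terms: 0.05333 × V_1 = 0.25  =>  V_1 = 4.688 V
I_R2 = (V_1 - V_2)/R2 = (4.688 - 0)/300 = 0.01562 A
|I_R2| = 0.01562 A

Final answer: |I_R2| = 0.01562 A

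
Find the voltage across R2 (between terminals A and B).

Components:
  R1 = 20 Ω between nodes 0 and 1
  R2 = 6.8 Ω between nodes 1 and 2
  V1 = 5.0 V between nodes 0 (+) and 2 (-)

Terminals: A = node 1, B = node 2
R1 and R2 are in series across V1 (node 0 → node 1 → node 2), and the output A–B is taken across R2, so this is a voltage divider.
Series current: I = V1/(R1 + R2) = 5/(20 + 6.8) = 5/26.8 = 0.1866 A
V_R2 = I × R2 = V1 × R2/(R1 + R2) = 5 × 6.8/26.8 = 1.269 V

Final answer: 1.269 V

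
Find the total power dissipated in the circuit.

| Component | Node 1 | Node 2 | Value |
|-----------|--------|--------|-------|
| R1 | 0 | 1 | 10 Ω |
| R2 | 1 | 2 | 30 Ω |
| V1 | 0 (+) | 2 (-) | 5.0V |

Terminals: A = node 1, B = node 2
Nodal analysis, taking node 2 as the 0 V reference.
Source V1 fixes V_0 = 5 V.
KCL at each unknown node (sum of currents leaving = 0; resistances in Ω):
  Node 1: (V_1 - 5)/10 + (V_1 - 0)/30 = 0
Collecting terms: 0.1333 × V_1 = 0.5  =>  V_1 = 3.75 V
Power in each resistor, P = (ΔV)²/R:
  P_R1 = (5 - 3.75)²/10 = 0.1562 W
  P_R2 = (3.75 - 0)²/30 = 0.4688 W
P_total = P_R1 + P_R2 = 0.625 W

Final answer: 0.625 W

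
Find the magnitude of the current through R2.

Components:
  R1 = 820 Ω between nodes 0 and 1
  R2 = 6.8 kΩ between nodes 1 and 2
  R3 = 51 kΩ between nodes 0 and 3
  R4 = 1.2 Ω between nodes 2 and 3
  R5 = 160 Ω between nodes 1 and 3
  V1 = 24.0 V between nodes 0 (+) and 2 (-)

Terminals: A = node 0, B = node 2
Nodal analysis, taking node 2 as the 0 V reference.
Source V1 fixes V_0 = 24 V.
KCL at each unknown node (sum of currents leaving = 0; resistances in Ω):
  Node 1: (V_1 - 24)/820 + (V_1 - 0)/6800 + (V_1 - V_3)/160 = 0
  Node 3: (V_3 - 24)/51000 + (V_3 - 0)/1.2 + (V_3 - V_1)/160 = 0
Collecting terms (coefficients in siemens):
  0.007617·V_1 - 0.00625·V_3 = 0.02927
  0.8396·V_3 - 0.00625·V_1 = 0.0004706
Determinant D = (0.007617)(0.8396) - (-0.00625)(-0.00625) = 0.006356
V_1 = [(0.02927)(0.8396) - (-0.00625)(0.0004706)]/D = 3.867 V
V_3 = [(0.007617)(0.0004706) - (0.02927)(-0.00625)]/D = 0.02934 V
I_R2 = (V_1 - V_2)/R2 = (3.867 - 0)/6800 = 0.0005686 A
|I_R2| = 0.0005686 A

Final answer: |I_R2| = 0.0005686 A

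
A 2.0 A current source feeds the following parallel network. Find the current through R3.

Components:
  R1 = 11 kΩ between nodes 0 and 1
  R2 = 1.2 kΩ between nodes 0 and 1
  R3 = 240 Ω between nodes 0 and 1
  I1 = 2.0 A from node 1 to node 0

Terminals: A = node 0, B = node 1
All resistors sit directly between nodes 0 and 1, so they are in parallel and share one voltage V; the full source current 2 A splits among them.
1/R_par = 1/11000 + 1/1200 + 1/240 = 0.005091 S  =>  R_par = 196.4 Ω
V = I × R_par = 2 × 196.4 = 392.9 V
I_R3 = V/R3 = 392.9/240 = 1.637 A

Final answer: 1.637 A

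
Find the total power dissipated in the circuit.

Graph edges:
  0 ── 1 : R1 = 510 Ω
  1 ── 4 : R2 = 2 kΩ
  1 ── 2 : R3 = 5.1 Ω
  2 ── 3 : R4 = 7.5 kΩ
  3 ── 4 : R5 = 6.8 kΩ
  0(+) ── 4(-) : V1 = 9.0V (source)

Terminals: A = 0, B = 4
Nodal analysis, taking node 4 as the 0 V reference.
Source V1 fixes V_0 = 9 V.
KCL at each unknown node (sum of currents leaving = 0; resistances in Ω):
  Node 1: (V_1 - 9)/510 + (V_1 - 0)/2000 + (V_1 - V_2)/5.1 = 0
  Node 2: (V_2 - V_1)/5.1 + (V_2 - V_3)/7500 = 0
  Node 3: (V_3 - V_2)/7500 + (V_3 - 0)/6800 = 0
Collecting terms (coefficients in siemens):
  0.1985·V_1 - 0.1961·V_2 = 0.01765
  0.1962·V_2 - 0.1961·V_1 - 0.0001333·V_3 = 0
  0.0002804·V_3 - 0.0001333·V_2 = 0
Solving these 3 simultaneous equations (Gaussian elimination) gives:
  V_1 = 6.973 V, V_2 = 6.971 V, V_3 = 3.315 V
Power in each resistor, P = (ΔV)²/R:
  P_R1 = (9 - 6.973)²/510 = 0.008055 W
  P_R2 = (6.973 - 0)²/2000 = 0.02431 W
  P_R3 = (6.973 - 6.971)²/5.1 = 0.000001212 W
  P_R4 = (6.971 - 3.315)²/7500 = 0.001782 W
  P_R5 = (3.315 - 0)²/6800 = 0.001616 W
P_total = P_R1 + P_R2 + P_R3 + P_R4 + P_R5 = 0.03577 W

Final answer: 0.03577 W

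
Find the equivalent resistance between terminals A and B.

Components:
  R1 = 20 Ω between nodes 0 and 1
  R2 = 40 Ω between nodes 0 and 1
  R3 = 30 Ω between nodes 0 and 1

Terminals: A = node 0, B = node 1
Reduce the network between node 0 (A) and node 1 (B) by series/parallel combination:
  Rp1 = R1 ‖ R2 ‖ R3 (parallel, all between nodes 0 and 1) = 1/(1/20 + 1/40 + 1/30) = 9.231 Ω
R_eq = 9.231 Ω

Final answer: 9.231 Ω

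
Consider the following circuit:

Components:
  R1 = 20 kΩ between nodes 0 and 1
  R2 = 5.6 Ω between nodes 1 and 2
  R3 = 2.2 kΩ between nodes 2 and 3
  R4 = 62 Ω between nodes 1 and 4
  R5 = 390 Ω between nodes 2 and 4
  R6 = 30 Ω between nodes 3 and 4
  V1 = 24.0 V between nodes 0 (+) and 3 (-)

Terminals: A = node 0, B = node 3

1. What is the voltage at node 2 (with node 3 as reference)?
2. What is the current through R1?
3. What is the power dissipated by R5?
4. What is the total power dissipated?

Nodal analysis, taking node 3 as the 0 V reference.
Source V1 fixes V_0 = 24 V.
KCL at each unknown node (sum of currents leaving = 0; resistances in Ω):
  Node 1: (V_1 - 24)/20000 + (V_1 - V_2)/5.6 + (V_1 - V_4)/62 = 0
  Node 2: (V_2 - V_1)/5.6 + (V_2 - 0)/2200 + (V_2 - V_4)/390 = 0
  Node 4: (V_4 - V_1)/62 + (V_4 - V_2)/390 + (V_4 - 0)/30 = 0
Collecting terms (coefficients in siemens):
  0.1948·V_1 - 0.1786·V_2 - 0.01613·V_4 = 0.0012
  0.1816·V_2 - 0.1786·V_1 - 0.002564·V_4 = 0
  0.05203·V_4 - 0.01613·V_1 - 0.002564·V_2 = 0
Solving these 3 simultaneous equations (Gaussian elimination) gives:
  V_1 = 0.09633 V, V_2 = 0.09522 V, V_4 = 0.03456 V
Part 1:
  Read off the nodal solution: V_2 = 0.09522 V
Part 2:
  I_R1 = (V_0 - V_1)/R1 = (24 - 0.09633)/20000 = 0.001195 A
  Magnitude: I_R1 = 0.001195 A
Part 3:
  I_R5 = (V_2 - V_4)/R5 = (0.09522 - 0.03456)/390 = 0.0001555 A
  P_R5 = I_R5² × R5 = (0.0001555)² × 390 = 0.000009435 W
Part 4:
  Power in each resistor, P = (ΔV)²/R:
    P_R1 = (24 - 0.09633)²/20000 = 0.02857 W
    P_R2 = (0.09633 - 0.09522)²/5.6 = 0.0000002214 W
    P_R3 = (0.09522 - 0)²/2200 = 0.000004121 W
    P_R4 = (0.09633 - 0.03456)²/62 = 0.00006155 W
    P_R5 = (0.09522 - 0.03456)²/390 = 0.000009435 W
    P_R6 = (0 - 0.03456)²/30 = 0.00003981 W
  P_total = P_R1 + P_R2 + P_R3 + P_R4 + P_R5 + P_R6 = 0.02868 W

Final answers:
1. V_2 = 0.09522 V
2. I_R1 = 0.001195 A
3. P_R5 = 9.435e-06 W
4. P_total = 0.02868 W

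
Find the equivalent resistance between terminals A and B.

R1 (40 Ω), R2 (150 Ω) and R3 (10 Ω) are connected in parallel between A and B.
Reduce the network between node 0 (A) and node 1 (B) by series/parallel combination:
  Rp1 = R1 ‖ R2 ‖ R3 (parallel, all between nodes 0 and 1) = 1/(1/40 + 1/150 + 1/10) = 7.595 Ω
R_eq = 7.595 Ω

Final answer: 7.595 Ω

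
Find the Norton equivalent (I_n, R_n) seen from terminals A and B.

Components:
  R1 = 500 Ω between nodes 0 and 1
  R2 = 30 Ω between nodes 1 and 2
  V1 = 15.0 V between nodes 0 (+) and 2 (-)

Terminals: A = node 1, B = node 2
Find the Thévenin equivalent first; then I_n = V_th/R_th and R_n = R_th.
Step 1 — V_th is the open-circuit voltage V_A - V_B (nothing connected across the terminals).
Nodal analysis, taking node 2 as the 0 V reference.
Source V1 fixes V_0 = 15 V.
KCL at each unknown node (sum of currents leaving = 0; resistances in Ω):
  Node 1: (V_1 - 15)/500 + (V_1 - 0)/30 = 0
Collecting terms: 0.03533 × V_1 = 0.03  =>  V_1 = 0.8491 V
V_th = V_1 - V_2 = 0.8491 - 0 = 0.8491 V
Step 2 — R_th: zero the source — replace V1 by a short circuit (node 2 merges into node 0) — and find the resistance seen between A (node 1) and B (node 0).
Reduce the network between node 1 (A) and node 0 (B) by series/parallel combination:
  Rp1 = R1 ‖ R2 (parallel, both between nodes 0 and 1) = 1/(1/500 + 1/30) = 28.3 Ω
R_th = 28.3 Ω
I_n = V_th/R_th = 0.8491/28.3 = 0.03 A, and R_n = R_th = 28.3 Ω

Final answer: I_n = 0.03 A, R_n = 28.3 Ω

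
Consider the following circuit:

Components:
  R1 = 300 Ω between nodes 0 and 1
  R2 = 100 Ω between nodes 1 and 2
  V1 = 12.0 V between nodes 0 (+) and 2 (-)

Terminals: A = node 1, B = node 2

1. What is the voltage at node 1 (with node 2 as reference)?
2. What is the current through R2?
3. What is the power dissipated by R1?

Nodal analysis, taking node 2 as the 0 V reference.
Source V1 fixes V_0 = 12 V.
KCL at each unknown node (sum of currents leaving = 0; resistances in Ω):
  Node 1: (V_1 - 12)/300 + (V_1 - 0)/100 = 0
Collecting terms: 0.01333 × V_1 = 0.04  =>  V_1 = 3 V
Part 1:
  Read off the nodal solution: V_1 = 3 V
Part 2:
  I_R2 = (V_1 - V_2)/R2 = (3 - 0)/100 = 0.03 A
  Magnitude: I_R2 = 0.03 A
Part 3:
  I_R1 = (V_0 - V_1)/R1 = (12 - 3)/300 = 0.03 A
  P_R1 = I_R1² × R1 = (0.03)² × 300 = 0.27 W

Final answers:
1. V_1 = 3 V
2. I_R2 = 0.03 A
3. P_R1 = 0.27 W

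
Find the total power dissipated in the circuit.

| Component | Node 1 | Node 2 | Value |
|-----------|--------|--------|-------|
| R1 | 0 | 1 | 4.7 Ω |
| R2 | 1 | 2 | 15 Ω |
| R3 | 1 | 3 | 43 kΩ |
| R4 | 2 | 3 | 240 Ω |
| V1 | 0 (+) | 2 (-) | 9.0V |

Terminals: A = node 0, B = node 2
Nodal analysis, taking node 2 as the 0 V reference.
Source V1 fixes V_0 = 9 V.
KCL at each unknown node (sum of currents leaving = 0; resistances in Ω):
  Node 1: (V_1 - 9)/4.7 + (V_1 - 0)/15 + (V_1 - V_3)/43000 = 0
  Node 3: (V_3 - V_1)/43000 + (V_3 - 0)/240 = 0
Collecting terms (coefficients in siemens):
  0.2795·V_1 - 0.00002326·V_3 = 1.915
  0.00419·V_3 - 0.00002326·V_1 = 0
Determinant D = (0.2795)(0.00419) - (-0.00002326)(-0.00002326) = 0.001171
V_1 = [(1.915)(0.00419) - (-0.00002326)(0)]/D = 6.852 V
V_3 = [(0.2795)(0) - (1.915)(-0.00002326)]/D = 0.03803 V
Power in each resistor, P = (ΔV)²/R:
  P_R1 = (9 - 6.852)²/4.7 = 0.9815 W
  P_R2 = (6.852 - 0)²/15 = 3.13 W
  P_R3 = (6.852 - 0.03803)²/43000 = 0.00108 W
  P_R4 = (0 - 0.03803)²/240 = 0.000006027 W
P_total = P_R1 + P_R2 + P_R3 + P_R4 = 4.113 W

Final answer: 4.113 W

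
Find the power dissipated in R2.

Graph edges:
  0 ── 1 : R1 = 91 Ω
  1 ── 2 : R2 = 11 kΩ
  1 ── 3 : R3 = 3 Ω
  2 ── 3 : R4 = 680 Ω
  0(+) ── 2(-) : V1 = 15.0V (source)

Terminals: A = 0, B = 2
Nodal analysis, taking node 2 as the 0 V reference.
Source V1 fixes V_0 = 15 V.
KCL at each unknown node (sum of currents leaving = 0; resistances in Ω):
  Node 1: (V_1 - 15)/91 + (V_1 - 0)/11000 + (V_1 - V_3)/3 = 0
  Node 3: (V_3 - V_1)/3 + (V_3 - 0)/680 = 0
Collecting terms (coefficients in siemens):
  0.3444·V_1 - 0.3333·V_3 = 0.1648
  0.3348·V_3 - 0.3333·V_1 = 0
Determinant D = (0.3444)(0.3348) - (-0.3333)(-0.3333) = 0.0042
V_1 = [(0.1648)(0.3348) - (-0.3333)(0)]/D = 13.14 V
V_3 = [(0.3444)(0) - (0.1648)(-0.3333)]/D = 13.08 V
I_R2 = (V_1 - V_2)/R2 = (13.14 - 0)/11000 = 0.001195 A
P_R2 = I_R2² × R2 = (0.001195)² × 11000 = 0.0157 W

Final answer: 0.0157 W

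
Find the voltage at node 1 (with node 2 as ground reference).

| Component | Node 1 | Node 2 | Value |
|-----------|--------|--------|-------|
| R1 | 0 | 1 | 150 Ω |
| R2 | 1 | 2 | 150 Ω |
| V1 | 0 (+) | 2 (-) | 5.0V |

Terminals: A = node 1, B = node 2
Nodal analysis, taking node 2 as the 0 V reference.
Source V1 fixes V_0 = 5 V.
KCL at each unknown node (sum of currents leaving = 0; resistances in Ω):
  Node 1: (V_1 - 5)/150 + (V_1 - 0)/150 = 0
Collecting terms: 0.01333 × V_1 = 0.03333  =>  V_1 = 2.5 V
The requested potential is V_1 = 2.5 V.

Final answer: V_1 = 2.5 V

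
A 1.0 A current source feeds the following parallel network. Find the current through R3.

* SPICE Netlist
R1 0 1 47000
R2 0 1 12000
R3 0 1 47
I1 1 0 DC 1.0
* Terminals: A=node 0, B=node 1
All resistors sit directly between nodes 0 and 1, so they are in parallel and share one voltage V; the full source current 1 A splits among them.
1/R_par = 1/47000 + 1/12000 + 1/47 = 0.02138 S  =>  R_par = 46.77 Ω
V = I × R_par = 1 × 46.77 = 46.77 V
I_R3 = V/R3 = 46.77/47 = 0.9951 A

Final answer: 0.9951 A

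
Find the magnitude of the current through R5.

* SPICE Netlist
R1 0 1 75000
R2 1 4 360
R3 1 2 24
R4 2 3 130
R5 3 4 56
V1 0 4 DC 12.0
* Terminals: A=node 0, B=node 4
Nodal analysis, taking node 4 as the 0 V reference.
Source V1 fixes V_0 = 12 V.
KCL at each unknown node (sum of currents leaving = 0; resistances in Ω):
  Node 1: (V_1 - 12)/75000 + (V_1 - 0)/360 + (V_1 - V_2)/24 = 0
  Node 2: (V_2 - V_1)/24 + (V_2 - V_3)/130 = 0
  Node 3: (V_3 - V_2)/130 + (V_3 - 0)/56 = 0
Collecting terms (coefficients in siemens):
  0.04446·V_1 - 0.04167·V_2 = 0.00016
  0.04936·V_2 - 0.04167·V_1 - 0.007692·V_3 = 0
  0.02555·V_3 - 0.007692·V_2 = 0
Solving these 3 simultaneous equations (Gaussian elimination) gives:
  V_1 = 0.02118 V, V_2 = 0.01876 V, V_3 = 0.005649 V
I_R5 = (V_3 - V_4)/R5 = (0.005649 - 0)/56 = 0.0001009 A
|I_R5| = 0.0001009 A

Final answer: |I_R5| = 0.0001009 A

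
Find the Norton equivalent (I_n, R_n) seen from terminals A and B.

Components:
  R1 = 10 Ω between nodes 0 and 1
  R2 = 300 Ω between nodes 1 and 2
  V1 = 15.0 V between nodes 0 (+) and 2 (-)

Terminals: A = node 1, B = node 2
Find the Thévenin equivalent first; then I_n = V_th/R_th and R_n = R_th.
Step 1 — V_th is the open-circuit voltage V_A - V_B (nothing connected across the terminals).
Nodal analysis, taking node 2 as the 0 V reference.
Source V1 fixes V_0 = 15 V.
KCL at each unknown node (sum of currents leaving = 0; resistances in Ω):
  Node 1: (V_1 - 15)/10 + (V_1 - 0)/300 = 0
Collecting terms: 0.1033 × V_1 = 1.5  =>  V_1 = 14.52 V
V_th = V_1 - V_2 = 14.52 - 0 = 14.52 V
Step 2 — R_th: zero the source — replace V1 by a short circuit (node 2 merges into node 0) — and find the resistance seen between A (node 1) and B (node 0).
Reduce the network between node 1 (A) and node 0 (B) by series/parallel combination:
  Rp1 = R1 ‖ R2 (parallel, both between nodes 0 and 1) = 1/(1/10 + 1/300) = 9.677 Ω
R_th = 9.677 Ω
I_n = V_th/R_th = 14.52/9.677 = 1.5 A, and R_n = R_th = 9.677 Ω

Final answer: I_n = 1.5 A, R_n = 9.677 Ω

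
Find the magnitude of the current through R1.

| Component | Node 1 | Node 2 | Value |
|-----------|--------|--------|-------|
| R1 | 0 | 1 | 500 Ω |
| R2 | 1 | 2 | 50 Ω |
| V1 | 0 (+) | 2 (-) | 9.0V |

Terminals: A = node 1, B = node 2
Nodal analysis, taking node 2 as the 0 V reference.
Source V1 fixes V_0 = 9 V.
KCL at each unknown node (sum of currents leaving = 0; resistances in Ω):
  Node 1: (V_1 - 9)/500 + (V_1 - 0)/50 = 0
Collecting terms: 0.022 × V_1 = 0.018  =>  V_1 = 0.8182 V
I_R1 = (V_0 - V_1)/R1 = (9 - 0.8182)/500 = 0.01636 A
|I_R1| = 0.01636 A

Final answer: |I_R1| = 0.01636 A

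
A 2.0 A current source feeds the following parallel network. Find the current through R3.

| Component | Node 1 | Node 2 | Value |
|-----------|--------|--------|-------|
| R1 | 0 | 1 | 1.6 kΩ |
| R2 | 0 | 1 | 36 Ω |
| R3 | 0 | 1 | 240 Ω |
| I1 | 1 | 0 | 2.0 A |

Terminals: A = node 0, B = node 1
All resistors sit directly between nodes 0 and 1, so they are in parallel and share one voltage V; the full source current 2 A splits among them.
1/R_par = 1/1600 + 1/36 + 1/240 = 0.03257 S  =>  R_par = 30.7 Ω
V = I × R_par = 2 × 30.7 = 61.41 V
I_R3 = V/R3 = 61.41/240 = 0.2559 A

Final answer: 0.2559 A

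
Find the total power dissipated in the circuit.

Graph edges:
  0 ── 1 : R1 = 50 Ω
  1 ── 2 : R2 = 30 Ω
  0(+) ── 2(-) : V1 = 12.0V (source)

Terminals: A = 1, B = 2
Nodal analysis, taking node 2 as the 0 V reference.
Source V1 fixes V_0 = 12 V.
KCL at each unknown node (sum of currents leaving = 0; resistances in Ω):
  Node 1: (V_1 - 12)/50 + (V_1 - 0)/30 = 0
Collecting terms: 0.05333 × V_1 = 0.24  =>  V_1 = 4.5 V
Power in each resistor, P = (ΔV)²/R:
  P_R1 = (12 - 4.5)²/50 = 1.125 W
  P_R2 = (4.5 - 0)²/30 = 0.675 W
P_total = P_R1 + P_R2 = 1.8 W

Final answer: 1.8 W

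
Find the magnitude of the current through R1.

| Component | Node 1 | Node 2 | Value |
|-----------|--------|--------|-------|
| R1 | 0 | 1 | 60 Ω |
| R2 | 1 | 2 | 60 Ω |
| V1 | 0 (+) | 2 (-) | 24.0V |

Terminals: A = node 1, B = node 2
Nodal analysis, taking node 2 as the 0 V reference.
Source V1 fixes V_0 = 24 V.
KCL at each unknown node (sum of currents leaving = 0; resistances in Ω):
  Node 1: (V_1 - 24)/60 + (V_1 - 0)/60 = 0
Collecting terms: 0.03333 × V_1 = 0.4  =>  V_1 = 12 V
I_R1 = (V_0 - V_1)/R1 = (24 - 12)/60 = 0.2 A
|I_R1| = 0.2 A

Final answer: |I_R1| = 0.2 A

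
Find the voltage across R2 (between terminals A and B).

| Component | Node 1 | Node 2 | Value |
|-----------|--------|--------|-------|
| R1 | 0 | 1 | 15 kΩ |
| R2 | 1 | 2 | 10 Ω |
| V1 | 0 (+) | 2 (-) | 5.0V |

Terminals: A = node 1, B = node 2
R1 and R2 are in series across V1 (node 0 → node 1 → node 2), and the output A–B is taken across R2, so this is a voltage divider.
Series current: I = V1/(R1 + R2) = 5/(15000 + 10) = 5/15010 = 0.0003331 A
V_R2 = I × R2 = V1 × R2/(R1 + R2) = 5 × 10/15010 = 0.003331 V

Final answer: 0.003331 V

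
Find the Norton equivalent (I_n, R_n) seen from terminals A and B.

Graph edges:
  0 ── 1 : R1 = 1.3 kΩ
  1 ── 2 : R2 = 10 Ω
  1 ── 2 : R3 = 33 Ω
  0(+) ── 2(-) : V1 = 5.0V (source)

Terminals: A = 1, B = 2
Find the Thévenin equivalent first; then I_n = V_th/R_th and R_n = R_th.
Step 1 — V_th is the open-circuit voltage V_A - V_B (nothing connected across the terminals).
Nodal analysis, taking node 2 as the 0 V reference.
Source V1 fixes V_0 = 5 V.
KCL at each unknown node (sum of currents leaving = 0; resistances in Ω):
  Node 1: (V_1 - 5)/1300 + (V_1 - 0)/10 + (V_1 - 0)/33 = 0
Collecting terms: 0.1311 × V_1 = 0.003846  =>  V_1 = 0.02934 V
V_th = V_1 - V_2 = 0.02934 - 0 = 0.02934 V
Step 2 — R_th: zero the source — replace V1 by a short circuit (node 2 merges into node 0) — and find the resistance seen between A (node 1) and B (node 0).
Reduce the network between node 1 (A) and node 0 (B) by series/parallel combination:
  Rp1 = R1 ‖ R2 ‖ R3 (parallel, all between nodes 0 and 1) = 1/(1/1300 + 1/10 + 1/33) = 7.629 Ω
R_th = 7.629 Ω
I_n = V_th/R_th = 0.02934/7.629 = 0.003846 A, and R_n = R_th = 7.629 Ω

Final answer: I_n = 0.003846 A, R_n = 7.629 Ω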